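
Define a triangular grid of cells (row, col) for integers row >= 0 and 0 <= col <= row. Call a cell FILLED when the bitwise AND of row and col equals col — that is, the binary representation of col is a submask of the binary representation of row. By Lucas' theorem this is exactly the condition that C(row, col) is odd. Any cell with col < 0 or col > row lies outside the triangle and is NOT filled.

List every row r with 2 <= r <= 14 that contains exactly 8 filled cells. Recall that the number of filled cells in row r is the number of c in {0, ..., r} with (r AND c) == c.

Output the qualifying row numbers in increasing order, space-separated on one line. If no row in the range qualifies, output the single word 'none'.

Answer: 7 11 13 14

Derivation:
Row r has 2^popcount(r) filled cells, so we need popcount(r) = log2(8) = 3.
Scan r = 2..14 and keep those with exactly 3 one-bits:
r=2=10 popcount=1 -> skip
r=3=11 popcount=2 -> skip
r=4=100 popcount=1 -> skip
r=5=101 popcount=2 -> skip
r=6=110 popcount=2 -> skip
r=7=111 popcount=3 -> KEEP
r=8=1000 popcount=1 -> skip
r=9=1001 popcount=2 -> skip
r=10=1010 popcount=2 -> skip
r=11=1011 popcount=3 -> KEEP
r=12=1100 popcount=2 -> skip
r=13=1101 popcount=3 -> KEEP
r=14=1110 popcount=3 -> KEEP
Kept rows: 7 11 13 14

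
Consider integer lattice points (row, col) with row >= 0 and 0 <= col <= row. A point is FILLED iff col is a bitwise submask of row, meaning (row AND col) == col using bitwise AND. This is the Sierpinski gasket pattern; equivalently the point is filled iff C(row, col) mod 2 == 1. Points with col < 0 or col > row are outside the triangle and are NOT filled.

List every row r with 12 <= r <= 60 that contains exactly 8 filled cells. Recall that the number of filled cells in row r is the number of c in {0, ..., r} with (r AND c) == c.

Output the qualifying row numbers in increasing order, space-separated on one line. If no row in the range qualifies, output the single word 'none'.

Answer: 13 14 19 21 22 25 26 28 35 37 38 41 42 44 49 50 52 56

Derivation:
Row r has 2^popcount(r) filled cells, so we need popcount(r) = log2(8) = 3.
Scan r = 12..60 and keep those with exactly 3 one-bits:
r=12=1100 popcount=2 -> skip
r=13=1101 popcount=3 -> KEEP
r=14=1110 popcount=3 -> KEEP
r=15=1111 popcount=4 -> skip
r=16=10000 popcount=1 -> skip
r=17=10001 popcount=2 -> skip
r=18=10010 popcount=2 -> skip
r=19=10011 popcount=3 -> KEEP
r=20=10100 popcount=2 -> skip
r=21=10101 popcount=3 -> KEEP
r=22=10110 popcount=3 -> KEEP
r=23=10111 popcount=4 -> skip
r=24=11000 popcount=2 -> skip
r=25=11001 popcount=3 -> KEEP
r=26=11010 popcount=3 -> KEEP
r=27=11011 popcount=4 -> skip
r=28=11100 popcount=3 -> KEEP
r=29=11101 popcount=4 -> skip
r=30=11110 popcount=4 -> skip
r=31=11111 popcount=5 -> skip
r=32=100000 popcount=1 -> skip
r=33=100001 popcount=2 -> skip
r=34=100010 popcount=2 -> skip
r=35=100011 popcount=3 -> KEEP
r=36=100100 popcount=2 -> skip
r=37=100101 popcount=3 -> KEEP
r=38=100110 popcount=3 -> KEEP
r=39=100111 popcount=4 -> skip
r=40=101000 popcount=2 -> skip
r=41=101001 popcount=3 -> KEEP
r=42=101010 popcount=3 -> KEEP
r=43=101011 popcount=4 -> skip
r=44=101100 popcount=3 -> KEEP
r=45=101101 popcount=4 -> skip
r=46=101110 popcount=4 -> skip
r=47=101111 popcount=5 -> skip
r=48=110000 popcount=2 -> skip
r=49=110001 popcount=3 -> KEEP
r=50=110010 popcount=3 -> KEEP
r=51=110011 popcount=4 -> skip
r=52=110100 popcount=3 -> KEEP
r=53=110101 popcount=4 -> skip
r=54=110110 popcount=4 -> skip
r=55=110111 popcount=5 -> skip
r=56=111000 popcount=3 -> KEEP
r=57=111001 popcount=4 -> skip
r=58=111010 popcount=4 -> skip
r=59=111011 popcount=5 -> skip
r=60=111100 popcount=4 -> skip
Kept rows: 13 14 19 21 22 25 26 28 35 37 38 41 42 44 49 50 52 56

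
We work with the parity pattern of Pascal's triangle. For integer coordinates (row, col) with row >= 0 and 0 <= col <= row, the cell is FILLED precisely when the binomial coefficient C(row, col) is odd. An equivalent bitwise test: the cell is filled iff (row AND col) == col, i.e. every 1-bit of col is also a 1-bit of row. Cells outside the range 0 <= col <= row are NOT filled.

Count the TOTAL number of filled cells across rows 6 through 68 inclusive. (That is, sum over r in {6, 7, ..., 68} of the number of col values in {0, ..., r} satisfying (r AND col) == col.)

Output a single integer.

Answer: 736

Derivation:
r6=110 pc2: +4 =4
r7=111 pc3: +8 =12
r8=1000 pc1: +2 =14
r9=1001 pc2: +4 =18
r10=1010 pc2: +4 =22
r11=1011 pc3: +8 =30
r12=1100 pc2: +4 =34
r13=1101 pc3: +8 =42
r14=1110 pc3: +8 =50
r15=1111 pc4: +16 =66
r16=10000 pc1: +2 =68
r17=10001 pc2: +4 =72
r18=10010 pc2: +4 =76
r19=10011 pc3: +8 =84
r20=10100 pc2: +4 =88
r21=10101 pc3: +8 =96
r22=10110 pc3: +8 =104
r23=10111 pc4: +16 =120
r24=11000 pc2: +4 =124
r25=11001 pc3: +8 =132
r26=11010 pc3: +8 =140
r27=11011 pc4: +16 =156
r28=11100 pc3: +8 =164
r29=11101 pc4: +16 =180
r30=11110 pc4: +16 =196
r31=11111 pc5: +32 =228
r32=100000 pc1: +2 =230
r33=100001 pc2: +4 =234
r34=100010 pc2: +4 =238
r35=100011 pc3: +8 =246
r36=100100 pc2: +4 =250
r37=100101 pc3: +8 =258
r38=100110 pc3: +8 =266
r39=100111 pc4: +16 =282
r40=101000 pc2: +4 =286
r41=101001 pc3: +8 =294
r42=101010 pc3: +8 =302
r43=101011 pc4: +16 =318
r44=101100 pc3: +8 =326
r45=101101 pc4: +16 =342
r46=101110 pc4: +16 =358
r47=101111 pc5: +32 =390
r48=110000 pc2: +4 =394
r49=110001 pc3: +8 =402
r50=110010 pc3: +8 =410
r51=110011 pc4: +16 =426
r52=110100 pc3: +8 =434
r53=110101 pc4: +16 =450
r54=110110 pc4: +16 =466
r55=110111 pc5: +32 =498
r56=111000 pc3: +8 =506
r57=111001 pc4: +16 =522
r58=111010 pc4: +16 =538
r59=111011 pc5: +32 =570
r60=111100 pc4: +16 =586
r61=111101 pc5: +32 =618
r62=111110 pc5: +32 =650
r63=111111 pc6: +64 =714
r64=1000000 pc1: +2 =716
r65=1000001 pc2: +4 =720
r66=1000010 pc2: +4 =724
r67=1000011 pc3: +8 =732
r68=1000100 pc2: +4 =736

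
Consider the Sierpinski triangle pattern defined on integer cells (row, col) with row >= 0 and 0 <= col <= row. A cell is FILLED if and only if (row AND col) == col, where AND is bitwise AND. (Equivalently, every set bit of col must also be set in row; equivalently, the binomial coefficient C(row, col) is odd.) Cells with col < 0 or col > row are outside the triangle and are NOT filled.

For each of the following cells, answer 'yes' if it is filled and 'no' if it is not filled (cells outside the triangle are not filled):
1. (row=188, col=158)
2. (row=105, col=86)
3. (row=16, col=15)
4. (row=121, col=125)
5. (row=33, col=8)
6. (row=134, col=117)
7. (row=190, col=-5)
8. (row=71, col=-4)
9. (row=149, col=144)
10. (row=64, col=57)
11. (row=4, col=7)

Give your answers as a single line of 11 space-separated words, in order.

(188,158): row=0b10111100, col=0b10011110, row AND col = 0b10011100 = 156; 156 != 158 -> empty
(105,86): row=0b1101001, col=0b1010110, row AND col = 0b1000000 = 64; 64 != 86 -> empty
(16,15): row=0b10000, col=0b1111, row AND col = 0b0 = 0; 0 != 15 -> empty
(121,125): col outside [0, 121] -> not filled
(33,8): row=0b100001, col=0b1000, row AND col = 0b0 = 0; 0 != 8 -> empty
(134,117): row=0b10000110, col=0b1110101, row AND col = 0b100 = 4; 4 != 117 -> empty
(190,-5): col outside [0, 190] -> not filled
(71,-4): col outside [0, 71] -> not filled
(149,144): row=0b10010101, col=0b10010000, row AND col = 0b10010000 = 144; 144 == 144 -> filled
(64,57): row=0b1000000, col=0b111001, row AND col = 0b0 = 0; 0 != 57 -> empty
(4,7): col outside [0, 4] -> not filled

Answer: no no no no no no no no yes no no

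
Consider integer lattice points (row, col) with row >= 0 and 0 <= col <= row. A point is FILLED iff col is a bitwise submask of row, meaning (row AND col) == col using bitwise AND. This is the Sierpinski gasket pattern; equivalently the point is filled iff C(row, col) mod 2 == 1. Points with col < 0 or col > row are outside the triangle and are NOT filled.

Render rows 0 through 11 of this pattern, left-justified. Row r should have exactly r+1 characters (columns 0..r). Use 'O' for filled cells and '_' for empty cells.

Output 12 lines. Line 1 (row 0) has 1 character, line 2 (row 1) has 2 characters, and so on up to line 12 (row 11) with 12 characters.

Answer: O
OO
O_O
OOOO
O___O
OO__OO
O_O_O_O
OOOOOOOO
O_______O
OO______OO
O_O_____O_O
OOOO____OOOO

Derivation:
r0=0: O
r1=1: OO
r2=10: O_O
r3=11: OOOO
r4=100: O___O
r5=101: OO__OO
r6=110: O_O_O_O
r7=111: OOOOOOOO
r8=1000: O_______O
r9=1001: OO______OO
r10=1010: O_O_____O_O
r11=1011: OOOO____OOOO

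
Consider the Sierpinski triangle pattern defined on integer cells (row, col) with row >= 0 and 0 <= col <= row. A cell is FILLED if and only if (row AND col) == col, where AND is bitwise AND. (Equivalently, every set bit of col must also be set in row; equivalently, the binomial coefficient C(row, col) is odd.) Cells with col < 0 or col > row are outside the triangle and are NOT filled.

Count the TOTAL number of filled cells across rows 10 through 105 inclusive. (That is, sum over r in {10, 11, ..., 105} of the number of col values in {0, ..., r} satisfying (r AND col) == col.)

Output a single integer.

r10=1010 pc2: +4 =4
r11=1011 pc3: +8 =12
r12=1100 pc2: +4 =16
r13=1101 pc3: +8 =24
r14=1110 pc3: +8 =32
r15=1111 pc4: +16 =48
r16=10000 pc1: +2 =50
r17=10001 pc2: +4 =54
r18=10010 pc2: +4 =58
r19=10011 pc3: +8 =66
r20=10100 pc2: +4 =70
r21=10101 pc3: +8 =78
r22=10110 pc3: +8 =86
r23=10111 pc4: +16 =102
r24=11000 pc2: +4 =106
r25=11001 pc3: +8 =114
r26=11010 pc3: +8 =122
r27=11011 pc4: +16 =138
r28=11100 pc3: +8 =146
r29=11101 pc4: +16 =162
r30=11110 pc4: +16 =178
r31=11111 pc5: +32 =210
r32=100000 pc1: +2 =212
r33=100001 pc2: +4 =216
r34=100010 pc2: +4 =220
r35=100011 pc3: +8 =228
r36=100100 pc2: +4 =232
r37=100101 pc3: +8 =240
r38=100110 pc3: +8 =248
r39=100111 pc4: +16 =264
r40=101000 pc2: +4 =268
r41=101001 pc3: +8 =276
r42=101010 pc3: +8 =284
r43=101011 pc4: +16 =300
r44=101100 pc3: +8 =308
r45=101101 pc4: +16 =324
r46=101110 pc4: +16 =340
r47=101111 pc5: +32 =372
r48=110000 pc2: +4 =376
r49=110001 pc3: +8 =384
r50=110010 pc3: +8 =392
r51=110011 pc4: +16 =408
r52=110100 pc3: +8 =416
r53=110101 pc4: +16 =432
r54=110110 pc4: +16 =448
r55=110111 pc5: +32 =480
r56=111000 pc3: +8 =488
r57=111001 pc4: +16 =504
r58=111010 pc4: +16 =520
r59=111011 pc5: +32 =552
r60=111100 pc4: +16 =568
r61=111101 pc5: +32 =600
r62=111110 pc5: +32 =632
r63=111111 pc6: +64 =696
r64=1000000 pc1: +2 =698
r65=1000001 pc2: +4 =702
r66=1000010 pc2: +4 =706
r67=1000011 pc3: +8 =714
r68=1000100 pc2: +4 =718
r69=1000101 pc3: +8 =726
r70=1000110 pc3: +8 =734
r71=1000111 pc4: +16 =750
r72=1001000 pc2: +4 =754
r73=1001001 pc3: +8 =762
r74=1001010 pc3: +8 =770
r75=1001011 pc4: +16 =786
r76=1001100 pc3: +8 =794
r77=1001101 pc4: +16 =810
r78=1001110 pc4: +16 =826
r79=1001111 pc5: +32 =858
r80=1010000 pc2: +4 =862
r81=1010001 pc3: +8 =870
r82=1010010 pc3: +8 =878
r83=1010011 pc4: +16 =894
r84=1010100 pc3: +8 =902
r85=1010101 pc4: +16 =918
r86=1010110 pc4: +16 =934
r87=1010111 pc5: +32 =966
r88=1011000 pc3: +8 =974
r89=1011001 pc4: +16 =990
r90=1011010 pc4: +16 =1006
r91=1011011 pc5: +32 =1038
r92=1011100 pc4: +16 =1054
r93=1011101 pc5: +32 =1086
r94=1011110 pc5: +32 =1118
r95=1011111 pc6: +64 =1182
r96=1100000 pc2: +4 =1186
r97=1100001 pc3: +8 =1194
r98=1100010 pc3: +8 =1202
r99=1100011 pc4: +16 =1218
r100=1100100 pc3: +8 =1226
r101=1100101 pc4: +16 =1242
r102=1100110 pc4: +16 =1258
r103=1100111 pc5: +32 =1290
r104=1101000 pc3: +8 =1298
r105=1101001 pc4: +16 =1314

Answer: 1314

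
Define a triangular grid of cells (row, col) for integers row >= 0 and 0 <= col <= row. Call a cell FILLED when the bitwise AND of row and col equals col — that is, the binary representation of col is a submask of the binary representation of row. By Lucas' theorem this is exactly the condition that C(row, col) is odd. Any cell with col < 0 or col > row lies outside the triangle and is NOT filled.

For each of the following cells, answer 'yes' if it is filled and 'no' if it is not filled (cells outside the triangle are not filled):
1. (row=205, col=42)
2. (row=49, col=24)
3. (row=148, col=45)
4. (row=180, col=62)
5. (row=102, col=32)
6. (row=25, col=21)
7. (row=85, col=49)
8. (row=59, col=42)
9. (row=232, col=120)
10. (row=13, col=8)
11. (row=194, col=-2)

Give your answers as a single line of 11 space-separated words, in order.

Answer: no no no no yes no no yes no yes no

Derivation:
(205,42): row=0b11001101, col=0b101010, row AND col = 0b1000 = 8; 8 != 42 -> empty
(49,24): row=0b110001, col=0b11000, row AND col = 0b10000 = 16; 16 != 24 -> empty
(148,45): row=0b10010100, col=0b101101, row AND col = 0b100 = 4; 4 != 45 -> empty
(180,62): row=0b10110100, col=0b111110, row AND col = 0b110100 = 52; 52 != 62 -> empty
(102,32): row=0b1100110, col=0b100000, row AND col = 0b100000 = 32; 32 == 32 -> filled
(25,21): row=0b11001, col=0b10101, row AND col = 0b10001 = 17; 17 != 21 -> empty
(85,49): row=0b1010101, col=0b110001, row AND col = 0b10001 = 17; 17 != 49 -> empty
(59,42): row=0b111011, col=0b101010, row AND col = 0b101010 = 42; 42 == 42 -> filled
(232,120): row=0b11101000, col=0b1111000, row AND col = 0b1101000 = 104; 104 != 120 -> empty
(13,8): row=0b1101, col=0b1000, row AND col = 0b1000 = 8; 8 == 8 -> filled
(194,-2): col outside [0, 194] -> not filled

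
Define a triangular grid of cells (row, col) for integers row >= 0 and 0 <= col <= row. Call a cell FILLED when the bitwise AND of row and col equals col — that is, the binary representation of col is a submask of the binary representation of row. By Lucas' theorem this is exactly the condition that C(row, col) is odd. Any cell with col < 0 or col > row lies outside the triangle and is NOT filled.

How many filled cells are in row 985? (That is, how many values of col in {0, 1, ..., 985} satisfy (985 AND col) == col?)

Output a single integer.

985 in binary = 1111011001
popcount(985) = number of 1-bits in 1111011001 = 7
A col c satisfies (985 AND c) == c iff every set bit of c is also set in 985; each of the 7 set bits of 985 can independently be on or off in c.
count = 2^7 = 128

Answer: 128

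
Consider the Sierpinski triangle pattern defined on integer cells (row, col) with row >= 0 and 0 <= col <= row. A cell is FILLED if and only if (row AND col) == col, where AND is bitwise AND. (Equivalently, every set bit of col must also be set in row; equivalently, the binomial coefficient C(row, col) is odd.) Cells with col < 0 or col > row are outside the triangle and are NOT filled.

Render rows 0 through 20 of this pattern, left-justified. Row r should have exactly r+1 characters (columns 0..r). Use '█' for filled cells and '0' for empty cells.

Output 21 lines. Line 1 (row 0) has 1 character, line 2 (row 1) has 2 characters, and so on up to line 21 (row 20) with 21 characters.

Answer: █
██
█0█
████
█000█
██00██
█0█0█0█
████████
█0000000█
██000000██
█0█00000█0█
████0000████
█000█000█000█
██00██00██00██
█0█0█0█0█0█0█0█
████████████████
█000000000000000█
██00000000000000██
█0█0000000000000█0█
████000000000000████
█000█00000000000█000█

Derivation:
r0=0: █
r1=1: ██
r2=10: █0█
r3=11: ████
r4=100: █000█
r5=101: ██00██
r6=110: █0█0█0█
r7=111: ████████
r8=1000: █0000000█
r9=1001: ██000000██
r10=1010: █0█00000█0█
r11=1011: ████0000████
r12=1100: █000█000█000█
r13=1101: ██00██00██00██
r14=1110: █0█0█0█0█0█0█0█
r15=1111: ████████████████
r16=10000: █000000000000000█
r17=10001: ██00000000000000██
r18=10010: █0█0000000000000█0█
r19=10011: ████000000000000████
r20=10100: █000█00000000000█000█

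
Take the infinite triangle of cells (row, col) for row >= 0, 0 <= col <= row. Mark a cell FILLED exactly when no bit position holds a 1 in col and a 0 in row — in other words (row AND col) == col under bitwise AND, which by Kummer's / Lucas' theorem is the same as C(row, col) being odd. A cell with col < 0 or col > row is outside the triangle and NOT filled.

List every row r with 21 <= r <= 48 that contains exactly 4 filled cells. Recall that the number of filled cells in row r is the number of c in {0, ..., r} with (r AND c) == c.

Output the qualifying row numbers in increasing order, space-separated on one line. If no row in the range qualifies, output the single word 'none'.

Row r has 2^popcount(r) filled cells, so we need popcount(r) = log2(4) = 2.
Scan r = 21..48 and keep those with exactly 2 one-bits:
r=21=10101 popcount=3 -> skip
r=22=10110 popcount=3 -> skip
r=23=10111 popcount=4 -> skip
r=24=11000 popcount=2 -> KEEP
r=25=11001 popcount=3 -> skip
r=26=11010 popcount=3 -> skip
r=27=11011 popcount=4 -> skip
r=28=11100 popcount=3 -> skip
r=29=11101 popcount=4 -> skip
r=30=11110 popcount=4 -> skip
r=31=11111 popcount=5 -> skip
r=32=100000 popcount=1 -> skip
r=33=100001 popcount=2 -> KEEP
r=34=100010 popcount=2 -> KEEP
r=35=100011 popcount=3 -> skip
r=36=100100 popcount=2 -> KEEP
r=37=100101 popcount=3 -> skip
r=38=100110 popcount=3 -> skip
r=39=100111 popcount=4 -> skip
r=40=101000 popcount=2 -> KEEP
r=41=101001 popcount=3 -> skip
r=42=101010 popcount=3 -> skip
r=43=101011 popcount=4 -> skip
r=44=101100 popcount=3 -> skip
r=45=101101 popcount=4 -> skip
r=46=101110 popcount=4 -> skip
r=47=101111 popcount=5 -> skip
r=48=110000 popcount=2 -> KEEP
Kept rows: 24 33 34 36 40 48

Answer: 24 33 34 36 40 48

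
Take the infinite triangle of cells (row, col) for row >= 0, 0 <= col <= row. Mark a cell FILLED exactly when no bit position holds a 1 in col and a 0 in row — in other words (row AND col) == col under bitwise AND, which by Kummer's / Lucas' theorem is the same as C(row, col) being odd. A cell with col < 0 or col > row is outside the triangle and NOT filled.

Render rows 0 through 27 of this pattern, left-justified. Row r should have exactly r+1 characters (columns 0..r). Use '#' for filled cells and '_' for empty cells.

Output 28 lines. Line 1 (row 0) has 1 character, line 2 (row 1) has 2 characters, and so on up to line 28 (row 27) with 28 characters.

r0=0: #
r1=1: ##
r2=10: #_#
r3=11: ####
r4=100: #___#
r5=101: ##__##
r6=110: #_#_#_#
r7=111: ########
r8=1000: #_______#
r9=1001: ##______##
r10=1010: #_#_____#_#
r11=1011: ####____####
r12=1100: #___#___#___#
r13=1101: ##__##__##__##
r14=1110: #_#_#_#_#_#_#_#
r15=1111: ################
r16=10000: #_______________#
r17=10001: ##______________##
r18=10010: #_#_____________#_#
r19=10011: ####____________####
r20=10100: #___#___________#___#
r21=10101: ##__##__________##__##
r22=10110: #_#_#_#_________#_#_#_#
r23=10111: ########________########
r24=11000: #_______#_______#_______#
r25=11001: ##______##______##______##
r26=11010: #_#_____#_#_____#_#_____#_#
r27=11011: ####____####____####____####

Answer: #
##
#_#
####
#___#
##__##
#_#_#_#
########
#_______#
##______##
#_#_____#_#
####____####
#___#___#___#
##__##__##__##
#_#_#_#_#_#_#_#
################
#_______________#
##______________##
#_#_____________#_#
####____________####
#___#___________#___#
##__##__________##__##
#_#_#_#_________#_#_#_#
########________########
#_______#_______#_______#
##______##______##______##
#_#_____#_#_____#_#_____#_#
####____####____####____####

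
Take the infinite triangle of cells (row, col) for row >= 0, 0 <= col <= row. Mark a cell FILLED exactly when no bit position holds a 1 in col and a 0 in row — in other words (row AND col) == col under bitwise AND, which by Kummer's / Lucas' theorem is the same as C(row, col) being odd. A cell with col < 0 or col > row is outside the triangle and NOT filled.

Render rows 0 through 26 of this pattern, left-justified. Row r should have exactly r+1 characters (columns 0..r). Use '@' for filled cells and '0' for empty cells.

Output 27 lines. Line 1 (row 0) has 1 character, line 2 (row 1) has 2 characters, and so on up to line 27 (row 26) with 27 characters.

r0=0: @
r1=1: @@
r2=10: @0@
r3=11: @@@@
r4=100: @000@
r5=101: @@00@@
r6=110: @0@0@0@
r7=111: @@@@@@@@
r8=1000: @0000000@
r9=1001: @@000000@@
r10=1010: @0@00000@0@
r11=1011: @@@@0000@@@@
r12=1100: @000@000@000@
r13=1101: @@00@@00@@00@@
r14=1110: @0@0@0@0@0@0@0@
r15=1111: @@@@@@@@@@@@@@@@
r16=10000: @000000000000000@
r17=10001: @@00000000000000@@
r18=10010: @0@0000000000000@0@
r19=10011: @@@@000000000000@@@@
r20=10100: @000@00000000000@000@
r21=10101: @@00@@0000000000@@00@@
r22=10110: @0@0@0@000000000@0@0@0@
r23=10111: @@@@@@@@00000000@@@@@@@@
r24=11000: @0000000@0000000@0000000@
r25=11001: @@000000@@000000@@000000@@
r26=11010: @0@00000@0@00000@0@00000@0@

Answer: @
@@
@0@
@@@@
@000@
@@00@@
@0@0@0@
@@@@@@@@
@0000000@
@@000000@@
@0@00000@0@
@@@@0000@@@@
@000@000@000@
@@00@@00@@00@@
@0@0@0@0@0@0@0@
@@@@@@@@@@@@@@@@
@000000000000000@
@@00000000000000@@
@0@0000000000000@0@
@@@@000000000000@@@@
@000@00000000000@000@
@@00@@0000000000@@00@@
@0@0@0@000000000@0@0@0@
@@@@@@@@00000000@@@@@@@@
@0000000@0000000@0000000@
@@000000@@000000@@000000@@
@0@00000@0@00000@0@00000@0@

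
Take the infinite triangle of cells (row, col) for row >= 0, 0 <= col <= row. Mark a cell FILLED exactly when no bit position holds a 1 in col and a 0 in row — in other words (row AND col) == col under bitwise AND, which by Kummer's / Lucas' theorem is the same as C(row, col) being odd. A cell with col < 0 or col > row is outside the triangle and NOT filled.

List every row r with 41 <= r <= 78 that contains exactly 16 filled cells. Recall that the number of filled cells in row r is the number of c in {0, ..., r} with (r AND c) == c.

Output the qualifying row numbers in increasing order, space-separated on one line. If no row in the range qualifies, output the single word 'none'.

Row r has 2^popcount(r) filled cells, so we need popcount(r) = log2(16) = 4.
Scan r = 41..78 and keep those with exactly 4 one-bits:
r=41=101001 popcount=3 -> skip
r=42=101010 popcount=3 -> skip
r=43=101011 popcount=4 -> KEEP
r=44=101100 popcount=3 -> skip
r=45=101101 popcount=4 -> KEEP
r=46=101110 popcount=4 -> KEEP
r=47=101111 popcount=5 -> skip
r=48=110000 popcount=2 -> skip
r=49=110001 popcount=3 -> skip
r=50=110010 popcount=3 -> skip
r=51=110011 popcount=4 -> KEEP
r=52=110100 popcount=3 -> skip
r=53=110101 popcount=4 -> KEEP
r=54=110110 popcount=4 -> KEEP
r=55=110111 popcount=5 -> skip
r=56=111000 popcount=3 -> skip
r=57=111001 popcount=4 -> KEEP
r=58=111010 popcount=4 -> KEEP
r=59=111011 popcount=5 -> skip
r=60=111100 popcount=4 -> KEEP
r=61=111101 popcount=5 -> skip
r=62=111110 popcount=5 -> skip
r=63=111111 popcount=6 -> skip
r=64=1000000 popcount=1 -> skip
r=65=1000001 popcount=2 -> skip
r=66=1000010 popcount=2 -> skip
r=67=1000011 popcount=3 -> skip
r=68=1000100 popcount=2 -> skip
r=69=1000101 popcount=3 -> skip
r=70=1000110 popcount=3 -> skip
r=71=1000111 popcount=4 -> KEEP
r=72=1001000 popcount=2 -> skip
r=73=1001001 popcount=3 -> skip
r=74=1001010 popcount=3 -> skip
r=75=1001011 popcount=4 -> KEEP
r=76=1001100 popcount=3 -> skip
r=77=1001101 popcount=4 -> KEEP
r=78=1001110 popcount=4 -> KEEP
Kept rows: 43 45 46 51 53 54 57 58 60 71 75 77 78

Answer: 43 45 46 51 53 54 57 58 60 71 75 77 78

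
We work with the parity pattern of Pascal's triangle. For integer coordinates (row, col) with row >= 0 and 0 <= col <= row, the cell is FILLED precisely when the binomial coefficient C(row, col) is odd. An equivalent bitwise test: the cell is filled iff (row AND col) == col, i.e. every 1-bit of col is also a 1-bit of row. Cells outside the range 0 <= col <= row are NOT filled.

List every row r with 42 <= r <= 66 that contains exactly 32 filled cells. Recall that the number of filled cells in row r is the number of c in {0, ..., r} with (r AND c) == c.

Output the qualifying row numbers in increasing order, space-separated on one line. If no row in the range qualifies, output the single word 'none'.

Row r has 2^popcount(r) filled cells, so we need popcount(r) = log2(32) = 5.
Scan r = 42..66 and keep those with exactly 5 one-bits:
r=42=101010 popcount=3 -> skip
r=43=101011 popcount=4 -> skip
r=44=101100 popcount=3 -> skip
r=45=101101 popcount=4 -> skip
r=46=101110 popcount=4 -> skip
r=47=101111 popcount=5 -> KEEP
r=48=110000 popcount=2 -> skip
r=49=110001 popcount=3 -> skip
r=50=110010 popcount=3 -> skip
r=51=110011 popcount=4 -> skip
r=52=110100 popcount=3 -> skip
r=53=110101 popcount=4 -> skip
r=54=110110 popcount=4 -> skip
r=55=110111 popcount=5 -> KEEP
r=56=111000 popcount=3 -> skip
r=57=111001 popcount=4 -> skip
r=58=111010 popcount=4 -> skip
r=59=111011 popcount=5 -> KEEP
r=60=111100 popcount=4 -> skip
r=61=111101 popcount=5 -> KEEP
r=62=111110 popcount=5 -> KEEP
r=63=111111 popcount=6 -> skip
r=64=1000000 popcount=1 -> skip
r=65=1000001 popcount=2 -> skip
r=66=1000010 popcount=2 -> skip
Kept rows: 47 55 59 61 62

Answer: 47 55 59 61 62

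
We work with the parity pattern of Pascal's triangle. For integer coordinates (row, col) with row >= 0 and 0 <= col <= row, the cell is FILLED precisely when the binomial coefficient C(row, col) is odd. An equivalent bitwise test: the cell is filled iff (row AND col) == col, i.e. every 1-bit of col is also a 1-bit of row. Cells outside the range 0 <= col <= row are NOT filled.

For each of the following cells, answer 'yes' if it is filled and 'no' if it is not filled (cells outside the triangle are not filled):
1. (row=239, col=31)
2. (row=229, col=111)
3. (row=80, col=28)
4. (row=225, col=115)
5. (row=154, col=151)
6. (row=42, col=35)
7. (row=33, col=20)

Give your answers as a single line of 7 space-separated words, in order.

Answer: no no no no no no no

Derivation:
(239,31): row=0b11101111, col=0b11111, row AND col = 0b1111 = 15; 15 != 31 -> empty
(229,111): row=0b11100101, col=0b1101111, row AND col = 0b1100101 = 101; 101 != 111 -> empty
(80,28): row=0b1010000, col=0b11100, row AND col = 0b10000 = 16; 16 != 28 -> empty
(225,115): row=0b11100001, col=0b1110011, row AND col = 0b1100001 = 97; 97 != 115 -> empty
(154,151): row=0b10011010, col=0b10010111, row AND col = 0b10010010 = 146; 146 != 151 -> empty
(42,35): row=0b101010, col=0b100011, row AND col = 0b100010 = 34; 34 != 35 -> empty
(33,20): row=0b100001, col=0b10100, row AND col = 0b0 = 0; 0 != 20 -> empty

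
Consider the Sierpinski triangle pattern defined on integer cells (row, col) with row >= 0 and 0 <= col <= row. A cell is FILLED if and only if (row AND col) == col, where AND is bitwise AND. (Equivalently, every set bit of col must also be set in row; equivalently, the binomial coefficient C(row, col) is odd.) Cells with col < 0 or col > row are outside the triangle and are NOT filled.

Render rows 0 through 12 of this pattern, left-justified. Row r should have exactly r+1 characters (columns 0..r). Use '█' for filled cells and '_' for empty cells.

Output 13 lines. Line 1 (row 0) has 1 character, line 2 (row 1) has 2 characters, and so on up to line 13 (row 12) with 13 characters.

Answer: █
██
█_█
████
█___█
██__██
█_█_█_█
████████
█_______█
██______██
█_█_____█_█
████____████
█___█___█___█

Derivation:
r0=0: █
r1=1: ██
r2=10: █_█
r3=11: ████
r4=100: █___█
r5=101: ██__██
r6=110: █_█_█_█
r7=111: ████████
r8=1000: █_______█
r9=1001: ██______██
r10=1010: █_█_____█_█
r11=1011: ████____████
r12=1100: █___█___█___█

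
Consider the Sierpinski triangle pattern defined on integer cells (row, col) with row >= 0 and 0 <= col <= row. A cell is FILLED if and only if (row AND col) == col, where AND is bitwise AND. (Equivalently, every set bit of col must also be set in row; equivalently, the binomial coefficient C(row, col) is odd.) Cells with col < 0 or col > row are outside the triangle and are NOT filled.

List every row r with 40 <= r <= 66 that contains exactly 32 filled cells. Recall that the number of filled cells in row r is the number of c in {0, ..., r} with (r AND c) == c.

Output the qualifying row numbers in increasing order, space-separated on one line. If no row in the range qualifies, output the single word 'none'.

Row r has 2^popcount(r) filled cells, so we need popcount(r) = log2(32) = 5.
Scan r = 40..66 and keep those with exactly 5 one-bits:
r=40=101000 popcount=2 -> skip
r=41=101001 popcount=3 -> skip
r=42=101010 popcount=3 -> skip
r=43=101011 popcount=4 -> skip
r=44=101100 popcount=3 -> skip
r=45=101101 popcount=4 -> skip
r=46=101110 popcount=4 -> skip
r=47=101111 popcount=5 -> KEEP
r=48=110000 popcount=2 -> skip
r=49=110001 popcount=3 -> skip
r=50=110010 popcount=3 -> skip
r=51=110011 popcount=4 -> skip
r=52=110100 popcount=3 -> skip
r=53=110101 popcount=4 -> skip
r=54=110110 popcount=4 -> skip
r=55=110111 popcount=5 -> KEEP
r=56=111000 popcount=3 -> skip
r=57=111001 popcount=4 -> skip
r=58=111010 popcount=4 -> skip
r=59=111011 popcount=5 -> KEEP
r=60=111100 popcount=4 -> skip
r=61=111101 popcount=5 -> KEEP
r=62=111110 popcount=5 -> KEEP
r=63=111111 popcount=6 -> skip
r=64=1000000 popcount=1 -> skip
r=65=1000001 popcount=2 -> skip
r=66=1000010 popcount=2 -> skip
Kept rows: 47 55 59 61 62

Answer: 47 55 59 61 62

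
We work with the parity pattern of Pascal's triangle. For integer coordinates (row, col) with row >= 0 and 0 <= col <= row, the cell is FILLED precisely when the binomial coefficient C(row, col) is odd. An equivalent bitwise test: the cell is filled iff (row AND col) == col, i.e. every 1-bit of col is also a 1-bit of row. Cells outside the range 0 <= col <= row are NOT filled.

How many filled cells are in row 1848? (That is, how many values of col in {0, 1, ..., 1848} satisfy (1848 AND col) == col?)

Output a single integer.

1848 in binary = 11100111000
popcount(1848) = number of 1-bits in 11100111000 = 6
A col c satisfies (1848 AND c) == c iff every set bit of c is also set in 1848; each of the 6 set bits of 1848 can independently be on or off in c.
count = 2^6 = 64

Answer: 64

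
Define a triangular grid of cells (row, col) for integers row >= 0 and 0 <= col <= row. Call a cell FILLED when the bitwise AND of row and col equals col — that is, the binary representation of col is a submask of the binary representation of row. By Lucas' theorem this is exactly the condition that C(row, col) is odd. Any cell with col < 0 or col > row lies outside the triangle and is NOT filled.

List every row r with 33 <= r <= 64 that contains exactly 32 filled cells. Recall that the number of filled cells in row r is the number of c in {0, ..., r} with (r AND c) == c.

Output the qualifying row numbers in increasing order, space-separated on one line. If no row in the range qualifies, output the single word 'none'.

Answer: 47 55 59 61 62

Derivation:
Row r has 2^popcount(r) filled cells, so we need popcount(r) = log2(32) = 5.
Scan r = 33..64 and keep those with exactly 5 one-bits:
r=33=100001 popcount=2 -> skip
r=34=100010 popcount=2 -> skip
r=35=100011 popcount=3 -> skip
r=36=100100 popcount=2 -> skip
r=37=100101 popcount=3 -> skip
r=38=100110 popcount=3 -> skip
r=39=100111 popcount=4 -> skip
r=40=101000 popcount=2 -> skip
r=41=101001 popcount=3 -> skip
r=42=101010 popcount=3 -> skip
r=43=101011 popcount=4 -> skip
r=44=101100 popcount=3 -> skip
r=45=101101 popcount=4 -> skip
r=46=101110 popcount=4 -> skip
r=47=101111 popcount=5 -> KEEP
r=48=110000 popcount=2 -> skip
r=49=110001 popcount=3 -> skip
r=50=110010 popcount=3 -> skip
r=51=110011 popcount=4 -> skip
r=52=110100 popcount=3 -> skip
r=53=110101 popcount=4 -> skip
r=54=110110 popcount=4 -> skip
r=55=110111 popcount=5 -> KEEP
r=56=111000 popcount=3 -> skip
r=57=111001 popcount=4 -> skip
r=58=111010 popcount=4 -> skip
r=59=111011 popcount=5 -> KEEP
r=60=111100 popcount=4 -> skip
r=61=111101 popcount=5 -> KEEP
r=62=111110 popcount=5 -> KEEP
r=63=111111 popcount=6 -> skip
r=64=1000000 popcount=1 -> skip
Kept rows: 47 55 59 61 62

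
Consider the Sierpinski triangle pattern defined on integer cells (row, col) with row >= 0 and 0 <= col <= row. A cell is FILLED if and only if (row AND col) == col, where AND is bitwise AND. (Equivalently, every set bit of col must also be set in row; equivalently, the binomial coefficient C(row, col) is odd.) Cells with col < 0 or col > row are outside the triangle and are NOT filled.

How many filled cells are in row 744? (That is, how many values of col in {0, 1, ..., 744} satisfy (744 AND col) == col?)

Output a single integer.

744 in binary = 1011101000
popcount(744) = number of 1-bits in 1011101000 = 5
A col c satisfies (744 AND c) == c iff every set bit of c is also set in 744; each of the 5 set bits of 744 can independently be on or off in c.
count = 2^5 = 32

Answer: 32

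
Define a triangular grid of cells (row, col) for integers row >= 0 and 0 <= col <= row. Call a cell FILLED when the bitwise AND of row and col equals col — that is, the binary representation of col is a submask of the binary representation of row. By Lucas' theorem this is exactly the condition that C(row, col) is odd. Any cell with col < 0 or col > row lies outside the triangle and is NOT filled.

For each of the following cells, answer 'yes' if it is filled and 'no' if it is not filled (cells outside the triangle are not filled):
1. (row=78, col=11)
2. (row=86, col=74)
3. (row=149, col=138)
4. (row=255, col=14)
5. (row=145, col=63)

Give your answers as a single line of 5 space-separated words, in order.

(78,11): row=0b1001110, col=0b1011, row AND col = 0b1010 = 10; 10 != 11 -> empty
(86,74): row=0b1010110, col=0b1001010, row AND col = 0b1000010 = 66; 66 != 74 -> empty
(149,138): row=0b10010101, col=0b10001010, row AND col = 0b10000000 = 128; 128 != 138 -> empty
(255,14): row=0b11111111, col=0b1110, row AND col = 0b1110 = 14; 14 == 14 -> filled
(145,63): row=0b10010001, col=0b111111, row AND col = 0b10001 = 17; 17 != 63 -> empty

Answer: no no no yes no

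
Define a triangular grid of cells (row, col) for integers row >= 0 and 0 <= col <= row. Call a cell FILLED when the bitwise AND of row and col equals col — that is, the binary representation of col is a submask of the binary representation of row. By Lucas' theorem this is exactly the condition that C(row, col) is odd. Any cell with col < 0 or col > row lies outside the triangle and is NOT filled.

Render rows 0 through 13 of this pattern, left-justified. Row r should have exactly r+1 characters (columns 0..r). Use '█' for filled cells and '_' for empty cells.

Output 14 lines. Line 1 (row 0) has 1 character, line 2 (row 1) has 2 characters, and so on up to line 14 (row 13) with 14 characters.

r0=0: █
r1=1: ██
r2=10: █_█
r3=11: ████
r4=100: █___█
r5=101: ██__██
r6=110: █_█_█_█
r7=111: ████████
r8=1000: █_______█
r9=1001: ██______██
r10=1010: █_█_____█_█
r11=1011: ████____████
r12=1100: █___█___█___█
r13=1101: ██__██__██__██

Answer: █
██
█_█
████
█___█
██__██
█_█_█_█
████████
█_______█
██______██
█_█_____█_█
████____████
█___█___█___█
██__██__██__██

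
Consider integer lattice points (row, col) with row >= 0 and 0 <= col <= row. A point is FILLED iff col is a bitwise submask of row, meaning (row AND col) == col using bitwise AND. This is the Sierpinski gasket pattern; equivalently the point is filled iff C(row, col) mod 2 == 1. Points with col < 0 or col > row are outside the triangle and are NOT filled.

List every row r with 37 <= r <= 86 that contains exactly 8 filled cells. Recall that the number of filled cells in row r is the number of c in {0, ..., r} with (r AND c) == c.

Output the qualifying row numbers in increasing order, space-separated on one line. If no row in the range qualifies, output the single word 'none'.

Answer: 37 38 41 42 44 49 50 52 56 67 69 70 73 74 76 81 82 84

Derivation:
Row r has 2^popcount(r) filled cells, so we need popcount(r) = log2(8) = 3.
Scan r = 37..86 and keep those with exactly 3 one-bits:
r=37=100101 popcount=3 -> KEEP
r=38=100110 popcount=3 -> KEEP
r=39=100111 popcount=4 -> skip
r=40=101000 popcount=2 -> skip
r=41=101001 popcount=3 -> KEEP
r=42=101010 popcount=3 -> KEEP
r=43=101011 popcount=4 -> skip
r=44=101100 popcount=3 -> KEEP
r=45=101101 popcount=4 -> skip
r=46=101110 popcount=4 -> skip
r=47=101111 popcount=5 -> skip
r=48=110000 popcount=2 -> skip
r=49=110001 popcount=3 -> KEEP
r=50=110010 popcount=3 -> KEEP
r=51=110011 popcount=4 -> skip
r=52=110100 popcount=3 -> KEEP
r=53=110101 popcount=4 -> skip
r=54=110110 popcount=4 -> skip
r=55=110111 popcount=5 -> skip
r=56=111000 popcount=3 -> KEEP
r=57=111001 popcount=4 -> skip
r=58=111010 popcount=4 -> skip
r=59=111011 popcount=5 -> skip
r=60=111100 popcount=4 -> skip
r=61=111101 popcount=5 -> skip
r=62=111110 popcount=5 -> skip
r=63=111111 popcount=6 -> skip
r=64=1000000 popcount=1 -> skip
r=65=1000001 popcount=2 -> skip
r=66=1000010 popcount=2 -> skip
r=67=1000011 popcount=3 -> KEEP
r=68=1000100 popcount=2 -> skip
r=69=1000101 popcount=3 -> KEEP
r=70=1000110 popcount=3 -> KEEP
r=71=1000111 popcount=4 -> skip
r=72=1001000 popcount=2 -> skip
r=73=1001001 popcount=3 -> KEEP
r=74=1001010 popcount=3 -> KEEP
r=75=1001011 popcount=4 -> skip
r=76=1001100 popcount=3 -> KEEP
r=77=1001101 popcount=4 -> skip
r=78=1001110 popcount=4 -> skip
r=79=1001111 popcount=5 -> skip
r=80=1010000 popcount=2 -> skip
r=81=1010001 popcount=3 -> KEEP
r=82=1010010 popcount=3 -> KEEP
r=83=1010011 popcount=4 -> skip
r=84=1010100 popcount=3 -> KEEP
r=85=1010101 popcount=4 -> skip
r=86=1010110 popcount=4 -> skip
Kept rows: 37 38 41 42 44 49 50 52 56 67 69 70 73 74 76 81 82 84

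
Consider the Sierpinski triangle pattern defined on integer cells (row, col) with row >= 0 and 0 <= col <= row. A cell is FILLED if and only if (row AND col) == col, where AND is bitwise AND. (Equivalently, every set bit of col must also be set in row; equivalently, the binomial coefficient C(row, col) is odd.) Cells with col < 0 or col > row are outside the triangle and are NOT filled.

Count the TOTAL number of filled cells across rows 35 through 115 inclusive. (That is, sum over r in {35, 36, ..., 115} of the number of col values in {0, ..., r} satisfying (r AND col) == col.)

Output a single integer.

r35=100011 pc3: +8 =8
r36=100100 pc2: +4 =12
r37=100101 pc3: +8 =20
r38=100110 pc3: +8 =28
r39=100111 pc4: +16 =44
r40=101000 pc2: +4 =48
r41=101001 pc3: +8 =56
r42=101010 pc3: +8 =64
r43=101011 pc4: +16 =80
r44=101100 pc3: +8 =88
r45=101101 pc4: +16 =104
r46=101110 pc4: +16 =120
r47=101111 pc5: +32 =152
r48=110000 pc2: +4 =156
r49=110001 pc3: +8 =164
r50=110010 pc3: +8 =172
r51=110011 pc4: +16 =188
r52=110100 pc3: +8 =196
r53=110101 pc4: +16 =212
r54=110110 pc4: +16 =228
r55=110111 pc5: +32 =260
r56=111000 pc3: +8 =268
r57=111001 pc4: +16 =284
r58=111010 pc4: +16 =300
r59=111011 pc5: +32 =332
r60=111100 pc4: +16 =348
r61=111101 pc5: +32 =380
r62=111110 pc5: +32 =412
r63=111111 pc6: +64 =476
r64=1000000 pc1: +2 =478
r65=1000001 pc2: +4 =482
r66=1000010 pc2: +4 =486
r67=1000011 pc3: +8 =494
r68=1000100 pc2: +4 =498
r69=1000101 pc3: +8 =506
r70=1000110 pc3: +8 =514
r71=1000111 pc4: +16 =530
r72=1001000 pc2: +4 =534
r73=1001001 pc3: +8 =542
r74=1001010 pc3: +8 =550
r75=1001011 pc4: +16 =566
r76=1001100 pc3: +8 =574
r77=1001101 pc4: +16 =590
r78=1001110 pc4: +16 =606
r79=1001111 pc5: +32 =638
r80=1010000 pc2: +4 =642
r81=1010001 pc3: +8 =650
r82=1010010 pc3: +8 =658
r83=1010011 pc4: +16 =674
r84=1010100 pc3: +8 =682
r85=1010101 pc4: +16 =698
r86=1010110 pc4: +16 =714
r87=1010111 pc5: +32 =746
r88=1011000 pc3: +8 =754
r89=1011001 pc4: +16 =770
r90=1011010 pc4: +16 =786
r91=1011011 pc5: +32 =818
r92=1011100 pc4: +16 =834
r93=1011101 pc5: +32 =866
r94=1011110 pc5: +32 =898
r95=1011111 pc6: +64 =962
r96=1100000 pc2: +4 =966
r97=1100001 pc3: +8 =974
r98=1100010 pc3: +8 =982
r99=1100011 pc4: +16 =998
r100=1100100 pc3: +8 =1006
r101=1100101 pc4: +16 =1022
r102=1100110 pc4: +16 =1038
r103=1100111 pc5: +32 =1070
r104=1101000 pc3: +8 =1078
r105=1101001 pc4: +16 =1094
r106=1101010 pc4: +16 =1110
r107=1101011 pc5: +32 =1142
r108=1101100 pc4: +16 =1158
r109=1101101 pc5: +32 =1190
r110=1101110 pc5: +32 =1222
r111=1101111 pc6: +64 =1286
r112=1110000 pc3: +8 =1294
r113=1110001 pc4: +16 =1310
r114=1110010 pc4: +16 =1326
r115=1110011 pc5: +32 =1358

Answer: 1358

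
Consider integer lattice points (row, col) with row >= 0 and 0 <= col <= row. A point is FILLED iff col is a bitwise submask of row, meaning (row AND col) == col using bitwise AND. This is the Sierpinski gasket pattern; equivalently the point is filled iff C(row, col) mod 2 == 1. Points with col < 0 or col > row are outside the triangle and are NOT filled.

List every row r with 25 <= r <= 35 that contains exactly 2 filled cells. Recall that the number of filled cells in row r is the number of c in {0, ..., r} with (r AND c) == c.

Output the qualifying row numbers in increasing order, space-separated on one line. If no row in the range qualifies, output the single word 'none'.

Row r has 2^popcount(r) filled cells, so we need popcount(r) = log2(2) = 1.
Scan r = 25..35 and keep those with exactly 1 one-bits:
r=25=11001 popcount=3 -> skip
r=26=11010 popcount=3 -> skip
r=27=11011 popcount=4 -> skip
r=28=11100 popcount=3 -> skip
r=29=11101 popcount=4 -> skip
r=30=11110 popcount=4 -> skip
r=31=11111 popcount=5 -> skip
r=32=100000 popcount=1 -> KEEP
r=33=100001 popcount=2 -> skip
r=34=100010 popcount=2 -> skip
r=35=100011 popcount=3 -> skip
Kept rows: 32

Answer: 32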